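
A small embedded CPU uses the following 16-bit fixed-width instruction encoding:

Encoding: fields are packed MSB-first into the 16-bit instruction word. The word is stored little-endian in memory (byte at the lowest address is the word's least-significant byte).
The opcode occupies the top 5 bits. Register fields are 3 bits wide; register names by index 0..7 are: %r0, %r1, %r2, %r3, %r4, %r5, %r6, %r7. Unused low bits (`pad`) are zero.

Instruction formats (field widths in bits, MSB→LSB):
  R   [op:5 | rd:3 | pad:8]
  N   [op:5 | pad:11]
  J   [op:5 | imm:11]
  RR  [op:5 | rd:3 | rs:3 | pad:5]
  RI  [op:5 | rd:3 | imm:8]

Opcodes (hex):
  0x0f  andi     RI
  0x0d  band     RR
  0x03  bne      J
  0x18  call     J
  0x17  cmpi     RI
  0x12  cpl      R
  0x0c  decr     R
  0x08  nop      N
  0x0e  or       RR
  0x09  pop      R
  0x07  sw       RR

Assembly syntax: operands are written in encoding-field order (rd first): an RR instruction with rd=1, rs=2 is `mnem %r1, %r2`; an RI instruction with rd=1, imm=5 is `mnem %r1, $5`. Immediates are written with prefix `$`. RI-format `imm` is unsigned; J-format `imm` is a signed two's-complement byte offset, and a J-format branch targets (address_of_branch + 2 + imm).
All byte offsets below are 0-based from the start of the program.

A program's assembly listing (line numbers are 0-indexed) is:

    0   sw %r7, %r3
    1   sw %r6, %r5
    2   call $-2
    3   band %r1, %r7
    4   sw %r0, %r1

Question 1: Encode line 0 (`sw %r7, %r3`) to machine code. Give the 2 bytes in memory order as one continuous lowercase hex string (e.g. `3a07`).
603f

0. sw fields op=0x7:5|rd=7:3|rs=3:3|pad=0:5 → word 3f60h → 60 3f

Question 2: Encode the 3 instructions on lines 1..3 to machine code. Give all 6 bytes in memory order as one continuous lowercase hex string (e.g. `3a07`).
1. sw fields op=0x7:5|rd=6:3|rs=5:3|pad=0:5 → word 3ea0h → a0 3e
2. call fields op=0x18:5|imm=-2:11 → word c7feh → fe c7
3. band fields op=0xd:5|rd=1:3|rs=7:3|pad=0:5 → word 69e0h → e0 69

a03efec7e069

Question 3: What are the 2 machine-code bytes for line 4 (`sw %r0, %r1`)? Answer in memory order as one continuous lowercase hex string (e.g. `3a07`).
2038

L4: sw op=0x7:5|rd=0:3|rs=1:3|pad=0:5 ⇒ 0x3820 ⇒ little 20 38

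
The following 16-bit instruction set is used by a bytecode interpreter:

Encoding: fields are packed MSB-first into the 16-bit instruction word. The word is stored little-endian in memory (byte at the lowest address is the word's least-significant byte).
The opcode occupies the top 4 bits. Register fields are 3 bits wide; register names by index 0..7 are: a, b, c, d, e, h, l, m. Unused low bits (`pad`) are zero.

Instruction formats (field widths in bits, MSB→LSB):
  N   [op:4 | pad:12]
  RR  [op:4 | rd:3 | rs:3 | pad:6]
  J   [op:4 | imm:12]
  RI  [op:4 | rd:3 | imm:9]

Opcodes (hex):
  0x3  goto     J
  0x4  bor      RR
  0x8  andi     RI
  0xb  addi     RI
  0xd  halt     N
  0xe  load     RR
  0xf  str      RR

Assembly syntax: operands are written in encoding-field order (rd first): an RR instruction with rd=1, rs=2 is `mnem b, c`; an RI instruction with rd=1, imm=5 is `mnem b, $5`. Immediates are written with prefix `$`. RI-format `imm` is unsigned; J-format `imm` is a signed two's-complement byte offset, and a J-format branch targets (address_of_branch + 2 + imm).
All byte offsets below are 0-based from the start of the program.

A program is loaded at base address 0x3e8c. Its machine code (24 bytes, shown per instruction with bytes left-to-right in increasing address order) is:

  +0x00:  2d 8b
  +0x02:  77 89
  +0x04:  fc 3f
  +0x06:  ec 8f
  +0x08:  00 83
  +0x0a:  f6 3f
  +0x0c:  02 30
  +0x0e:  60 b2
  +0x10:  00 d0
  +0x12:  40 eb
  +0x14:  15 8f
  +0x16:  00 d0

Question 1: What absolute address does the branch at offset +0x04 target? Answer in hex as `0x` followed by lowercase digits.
0x3e8e

off 0x04: read fc 3f as little → 0x3ffc
  op=0x3ffc>>12=0x3 ⇒ goto (J)
  imm: (w>>0)&0xfff=0xffc (s12→-4) → $-4
  target = base 0x3e8c + off 0x04 + 2 + imm -4 = 0x3e8e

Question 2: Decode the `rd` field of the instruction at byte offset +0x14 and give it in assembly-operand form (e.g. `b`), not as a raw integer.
+0x14: 15 8f ⇒ word 0x8f15 (little)
  top 4b → 0x8 → andi [RI]
  [11:9] rd=7 = m
  [8:0] imm=277 = $277

m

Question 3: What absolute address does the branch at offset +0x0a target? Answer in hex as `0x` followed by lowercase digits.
[0a] f6 3f → 0x3ff6
  opcode bits[15:12]=0x3: goto/J
  imm: (w>>0)&0xfff=0xff6 (s12→-10) → $-10
  target = base 0x3e8c + off 0x0a + 2 + imm -10 = 0x3e8e

0x3e8e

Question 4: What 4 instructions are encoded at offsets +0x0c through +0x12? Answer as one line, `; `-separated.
goto $2; addi b, $96; halt; load h, h

off 0x0c: read 02 30 as little → 0x3002
  top 4b → 0x3 → goto [J]
  [11:0] imm=2 = $2
off 0x0e: read 60 b2 as little → 0xb260
  top 4b → 0xb → addi [RI]
  [11:9] rd=1 = b
  [8:0] imm=96 = $96
off 0x10: read 00 d0 as little → 0xd000
  top 4b → 0xd → halt [N]
off 0x12: read 40 eb as little → 0xeb40
  top 4b → 0xe → load [RR]
  [11:9] rd=5 = h
  [8:6] rs=5 = h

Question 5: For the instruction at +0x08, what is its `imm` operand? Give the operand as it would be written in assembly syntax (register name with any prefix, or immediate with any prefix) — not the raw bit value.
[08] 00 83 → 0x8300
  top 4b → 0x8 → andi [RI]
  rd: (w>>9)&0x7=0x1 → b
  imm: (w>>0)&0x1ff=0x100 → $256

$256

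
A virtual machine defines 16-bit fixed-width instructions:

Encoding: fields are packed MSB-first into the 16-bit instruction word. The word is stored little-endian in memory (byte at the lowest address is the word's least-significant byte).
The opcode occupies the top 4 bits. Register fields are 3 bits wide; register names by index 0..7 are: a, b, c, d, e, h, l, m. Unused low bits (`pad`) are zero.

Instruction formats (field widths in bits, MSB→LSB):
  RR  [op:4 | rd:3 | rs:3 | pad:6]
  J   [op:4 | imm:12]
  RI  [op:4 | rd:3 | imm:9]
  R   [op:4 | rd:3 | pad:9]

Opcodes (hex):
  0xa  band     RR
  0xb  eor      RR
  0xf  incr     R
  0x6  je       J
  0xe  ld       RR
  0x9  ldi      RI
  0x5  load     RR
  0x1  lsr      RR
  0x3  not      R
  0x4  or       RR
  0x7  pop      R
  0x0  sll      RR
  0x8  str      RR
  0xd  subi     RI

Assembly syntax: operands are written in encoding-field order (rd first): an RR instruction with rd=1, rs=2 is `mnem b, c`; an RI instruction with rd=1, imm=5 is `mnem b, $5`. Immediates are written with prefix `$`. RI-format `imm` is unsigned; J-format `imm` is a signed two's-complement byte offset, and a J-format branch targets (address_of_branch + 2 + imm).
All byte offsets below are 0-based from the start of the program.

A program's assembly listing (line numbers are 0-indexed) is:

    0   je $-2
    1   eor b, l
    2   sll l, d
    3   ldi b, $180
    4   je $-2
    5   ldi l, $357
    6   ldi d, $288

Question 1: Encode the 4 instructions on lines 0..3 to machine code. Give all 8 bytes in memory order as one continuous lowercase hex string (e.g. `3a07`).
line 0 (je): pack op=0x6:4|imm=-2:12 = 0x6ffe; little→ fe 6f
line 1 (eor): pack op=0xb:4|rd=1:3|rs=6:3|pad=0:6 = 0xb380; little→ 80 b3
line 2 (sll): pack op=0x0:4|rd=6:3|rs=3:3|pad=0:6 = 0x0cc0; little→ c0 0c
line 3 (ldi): pack op=0x9:4|rd=1:3|imm=180:9 = 0x92b4; little→ b4 92

fe6f80b3c00cb492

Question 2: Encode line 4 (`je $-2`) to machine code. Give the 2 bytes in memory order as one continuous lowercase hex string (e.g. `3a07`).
fe6f

line 4 (je): pack op=0x6:4|imm=-2:12 = 0x6ffe; little→ fe 6f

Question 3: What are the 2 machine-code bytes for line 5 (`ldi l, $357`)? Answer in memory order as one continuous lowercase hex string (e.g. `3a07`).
line 5 (ldi): pack op=0x9:4|rd=6:3|imm=357:9 = 0x9d65; little→ 65 9d

659d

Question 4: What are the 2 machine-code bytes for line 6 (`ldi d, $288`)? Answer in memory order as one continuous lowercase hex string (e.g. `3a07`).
2097

L6: ldi op=0x9:4|rd=3:3|imm=288:9 ⇒ 0x9720 ⇒ little 20 97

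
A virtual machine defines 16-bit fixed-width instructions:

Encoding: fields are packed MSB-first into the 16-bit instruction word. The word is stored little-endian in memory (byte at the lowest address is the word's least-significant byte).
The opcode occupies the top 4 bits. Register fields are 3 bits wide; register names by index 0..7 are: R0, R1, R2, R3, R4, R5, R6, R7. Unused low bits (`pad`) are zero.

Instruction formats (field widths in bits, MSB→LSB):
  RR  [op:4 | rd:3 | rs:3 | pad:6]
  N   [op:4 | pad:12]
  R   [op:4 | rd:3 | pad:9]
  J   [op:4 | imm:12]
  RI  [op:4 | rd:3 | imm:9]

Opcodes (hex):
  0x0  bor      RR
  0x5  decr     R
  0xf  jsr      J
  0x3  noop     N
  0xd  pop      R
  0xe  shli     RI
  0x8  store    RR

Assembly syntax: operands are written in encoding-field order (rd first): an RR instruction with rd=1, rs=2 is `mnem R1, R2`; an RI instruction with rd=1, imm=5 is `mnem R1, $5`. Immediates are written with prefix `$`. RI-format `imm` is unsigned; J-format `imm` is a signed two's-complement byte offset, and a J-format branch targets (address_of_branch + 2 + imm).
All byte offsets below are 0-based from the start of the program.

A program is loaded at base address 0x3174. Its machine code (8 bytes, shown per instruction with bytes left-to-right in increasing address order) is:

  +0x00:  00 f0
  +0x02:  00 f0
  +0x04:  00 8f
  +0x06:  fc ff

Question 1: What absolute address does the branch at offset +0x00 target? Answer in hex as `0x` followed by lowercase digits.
0x3176

off 0x00: read 00 f0 as little → 0xf000
  op=0xf000>>12=0xf ⇒ jsr (J)
  imm: (w>>0)&0xfff=0x0 → $0
  target = base 0x3174 + off 0x00 + 2 + imm 0 = 0x3176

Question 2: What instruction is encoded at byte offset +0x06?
@+06  little-endian(fc ff) = 0xfffc
  top 4b → 0xf → jsr [J]
  imm: (w>>0)&0xfff=0xffc (s12→-4) → $-4

jsr $-4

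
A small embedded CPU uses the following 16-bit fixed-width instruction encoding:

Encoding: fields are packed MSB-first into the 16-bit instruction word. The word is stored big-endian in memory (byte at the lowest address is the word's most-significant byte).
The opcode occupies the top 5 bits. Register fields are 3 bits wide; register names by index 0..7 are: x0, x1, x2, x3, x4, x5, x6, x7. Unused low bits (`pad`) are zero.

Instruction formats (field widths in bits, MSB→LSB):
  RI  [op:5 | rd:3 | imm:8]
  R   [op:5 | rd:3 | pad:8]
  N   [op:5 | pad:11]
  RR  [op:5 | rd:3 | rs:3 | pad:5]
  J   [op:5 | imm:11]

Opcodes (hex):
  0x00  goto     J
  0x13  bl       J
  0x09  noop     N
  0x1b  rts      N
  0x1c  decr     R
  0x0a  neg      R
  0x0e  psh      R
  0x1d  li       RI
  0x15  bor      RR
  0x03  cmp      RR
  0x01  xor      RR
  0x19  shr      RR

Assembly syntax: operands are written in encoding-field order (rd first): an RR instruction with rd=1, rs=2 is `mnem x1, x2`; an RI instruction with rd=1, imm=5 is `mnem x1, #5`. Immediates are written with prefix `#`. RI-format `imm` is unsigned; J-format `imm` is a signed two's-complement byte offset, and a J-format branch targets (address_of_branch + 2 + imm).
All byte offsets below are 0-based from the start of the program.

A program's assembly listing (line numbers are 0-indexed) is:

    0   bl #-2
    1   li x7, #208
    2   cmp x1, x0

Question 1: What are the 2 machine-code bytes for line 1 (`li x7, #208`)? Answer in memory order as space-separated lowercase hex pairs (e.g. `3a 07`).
ef d0

L1: li op=0x1d:5|rd=7:3|imm=208:8 ⇒ 0xefd0 ⇒ big ef d0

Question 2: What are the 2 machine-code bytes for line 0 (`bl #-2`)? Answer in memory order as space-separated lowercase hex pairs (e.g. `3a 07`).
9f fe

0. bl fields op=0x13:5|imm=-2:11 → word 9ffeh → 9f fe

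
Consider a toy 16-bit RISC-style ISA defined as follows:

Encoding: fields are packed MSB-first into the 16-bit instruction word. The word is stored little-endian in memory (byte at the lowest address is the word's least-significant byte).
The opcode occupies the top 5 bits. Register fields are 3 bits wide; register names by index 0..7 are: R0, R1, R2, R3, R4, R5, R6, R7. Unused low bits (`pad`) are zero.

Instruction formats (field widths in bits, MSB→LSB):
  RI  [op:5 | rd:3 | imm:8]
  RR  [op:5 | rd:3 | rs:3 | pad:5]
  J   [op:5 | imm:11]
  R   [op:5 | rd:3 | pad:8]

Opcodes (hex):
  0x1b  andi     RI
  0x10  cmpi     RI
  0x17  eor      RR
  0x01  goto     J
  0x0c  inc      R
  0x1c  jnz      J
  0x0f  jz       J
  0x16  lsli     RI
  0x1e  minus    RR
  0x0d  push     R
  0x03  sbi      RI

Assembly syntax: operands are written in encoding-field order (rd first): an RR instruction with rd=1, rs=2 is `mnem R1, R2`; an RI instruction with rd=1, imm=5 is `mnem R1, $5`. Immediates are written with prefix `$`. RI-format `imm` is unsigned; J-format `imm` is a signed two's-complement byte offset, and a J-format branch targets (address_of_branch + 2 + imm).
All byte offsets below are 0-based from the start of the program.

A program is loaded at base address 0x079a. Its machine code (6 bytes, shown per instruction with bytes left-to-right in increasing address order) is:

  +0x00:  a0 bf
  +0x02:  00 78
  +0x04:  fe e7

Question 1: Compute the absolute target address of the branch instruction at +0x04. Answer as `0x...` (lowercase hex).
0x079e

[04] fe e7 → 0xe7fe
  top 5b → 0x1c → jnz [J]
  [10:0] imm=2046 (s11→-2) = $-2
  target = base 0x079a + off 0x04 + 2 + imm -2 = 0x079e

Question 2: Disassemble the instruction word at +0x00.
eor R7, R5

[00] a0 bf → 0xbfa0
  top 5b → 0x17 → eor [RR]
  rd@[10:8]=0x7 ⇒ R7
  rs@[7:5]=0x5 ⇒ R5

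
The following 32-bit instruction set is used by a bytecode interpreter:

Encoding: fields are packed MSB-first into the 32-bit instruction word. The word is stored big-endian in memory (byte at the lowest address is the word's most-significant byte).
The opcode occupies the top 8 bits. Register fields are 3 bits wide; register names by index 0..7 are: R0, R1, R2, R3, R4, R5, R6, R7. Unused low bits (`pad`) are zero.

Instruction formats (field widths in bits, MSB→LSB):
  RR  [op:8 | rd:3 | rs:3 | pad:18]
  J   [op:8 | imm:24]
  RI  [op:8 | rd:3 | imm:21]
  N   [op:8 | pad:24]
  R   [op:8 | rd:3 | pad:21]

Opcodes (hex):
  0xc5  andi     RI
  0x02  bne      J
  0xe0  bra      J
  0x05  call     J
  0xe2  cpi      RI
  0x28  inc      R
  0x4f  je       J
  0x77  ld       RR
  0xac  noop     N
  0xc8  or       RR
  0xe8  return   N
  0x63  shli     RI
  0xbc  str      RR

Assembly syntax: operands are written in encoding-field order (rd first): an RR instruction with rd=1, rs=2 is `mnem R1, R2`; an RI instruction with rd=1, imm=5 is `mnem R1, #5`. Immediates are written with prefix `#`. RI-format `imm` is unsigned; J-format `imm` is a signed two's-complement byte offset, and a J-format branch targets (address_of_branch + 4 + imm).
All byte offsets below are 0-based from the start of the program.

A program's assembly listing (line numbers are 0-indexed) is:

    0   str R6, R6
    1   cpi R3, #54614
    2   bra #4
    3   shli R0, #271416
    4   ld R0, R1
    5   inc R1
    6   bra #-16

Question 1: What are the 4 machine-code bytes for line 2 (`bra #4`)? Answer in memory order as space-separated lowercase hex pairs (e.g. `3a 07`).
2. bra fields op=0xe0:8|imm=4:24 → word e0000004h → e0 00 00 04

e0 00 00 04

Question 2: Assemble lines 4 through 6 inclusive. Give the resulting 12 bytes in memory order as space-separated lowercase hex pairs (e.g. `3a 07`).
77 04 00 00 28 20 00 00 e0 ff ff f0

line 4 (ld): pack op=0x77:8|rd=0:3|rs=1:3|pad=0:18 = 0x77040000; big→ 77 04 00 00
line 5 (inc): pack op=0x28:8|rd=1:3|pad=0:21 = 0x28200000; big→ 28 20 00 00
line 6 (bra): pack op=0xe0:8|imm=-16:24 = 0xe0fffff0; big→ e0 ff ff f0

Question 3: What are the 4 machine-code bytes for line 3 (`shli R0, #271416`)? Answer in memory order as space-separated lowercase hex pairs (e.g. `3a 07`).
63 04 24 38

L3: shli op=0x63:8|rd=0:3|imm=271416:21 ⇒ 0x63042438 ⇒ big 63 04 24 38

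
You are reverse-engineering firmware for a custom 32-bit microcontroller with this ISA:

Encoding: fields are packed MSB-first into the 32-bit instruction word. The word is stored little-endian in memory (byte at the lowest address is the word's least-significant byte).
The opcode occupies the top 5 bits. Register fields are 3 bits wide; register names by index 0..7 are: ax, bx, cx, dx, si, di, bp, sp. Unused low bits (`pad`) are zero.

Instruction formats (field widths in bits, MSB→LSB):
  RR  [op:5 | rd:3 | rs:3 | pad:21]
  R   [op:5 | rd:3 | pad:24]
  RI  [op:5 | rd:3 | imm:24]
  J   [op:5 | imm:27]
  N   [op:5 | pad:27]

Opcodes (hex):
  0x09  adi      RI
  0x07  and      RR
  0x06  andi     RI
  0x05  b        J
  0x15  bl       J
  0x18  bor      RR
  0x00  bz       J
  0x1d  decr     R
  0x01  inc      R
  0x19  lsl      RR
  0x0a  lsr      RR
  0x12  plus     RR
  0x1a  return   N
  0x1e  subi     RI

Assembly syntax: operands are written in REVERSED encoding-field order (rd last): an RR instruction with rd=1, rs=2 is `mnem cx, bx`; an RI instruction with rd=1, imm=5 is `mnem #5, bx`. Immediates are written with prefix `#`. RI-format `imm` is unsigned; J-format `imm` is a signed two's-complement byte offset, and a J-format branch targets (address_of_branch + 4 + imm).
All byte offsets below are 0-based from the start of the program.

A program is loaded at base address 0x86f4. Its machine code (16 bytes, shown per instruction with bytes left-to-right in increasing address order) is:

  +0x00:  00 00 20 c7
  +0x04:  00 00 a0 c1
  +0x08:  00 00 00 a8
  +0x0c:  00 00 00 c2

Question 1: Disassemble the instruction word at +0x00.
off 0x00: read 00 00 20 c7 as little → 0xc7200000
  op=0xc7200000>>27=0x18 ⇒ bor (RR)
  rd: (w>>24)&0x7=0x7 → sp
  rs: (w>>21)&0x7=0x1 → bx

bor bx, sp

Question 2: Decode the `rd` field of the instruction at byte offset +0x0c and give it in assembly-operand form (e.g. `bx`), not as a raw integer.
cx

@+0c  little-endian(00 00 00 c2) = 0xc2000000
  opcode bits[31:27]=0x18: bor/RR
  rd@[26:24]=0x2 ⇒ cx
  rs@[23:21]=0x0 ⇒ ax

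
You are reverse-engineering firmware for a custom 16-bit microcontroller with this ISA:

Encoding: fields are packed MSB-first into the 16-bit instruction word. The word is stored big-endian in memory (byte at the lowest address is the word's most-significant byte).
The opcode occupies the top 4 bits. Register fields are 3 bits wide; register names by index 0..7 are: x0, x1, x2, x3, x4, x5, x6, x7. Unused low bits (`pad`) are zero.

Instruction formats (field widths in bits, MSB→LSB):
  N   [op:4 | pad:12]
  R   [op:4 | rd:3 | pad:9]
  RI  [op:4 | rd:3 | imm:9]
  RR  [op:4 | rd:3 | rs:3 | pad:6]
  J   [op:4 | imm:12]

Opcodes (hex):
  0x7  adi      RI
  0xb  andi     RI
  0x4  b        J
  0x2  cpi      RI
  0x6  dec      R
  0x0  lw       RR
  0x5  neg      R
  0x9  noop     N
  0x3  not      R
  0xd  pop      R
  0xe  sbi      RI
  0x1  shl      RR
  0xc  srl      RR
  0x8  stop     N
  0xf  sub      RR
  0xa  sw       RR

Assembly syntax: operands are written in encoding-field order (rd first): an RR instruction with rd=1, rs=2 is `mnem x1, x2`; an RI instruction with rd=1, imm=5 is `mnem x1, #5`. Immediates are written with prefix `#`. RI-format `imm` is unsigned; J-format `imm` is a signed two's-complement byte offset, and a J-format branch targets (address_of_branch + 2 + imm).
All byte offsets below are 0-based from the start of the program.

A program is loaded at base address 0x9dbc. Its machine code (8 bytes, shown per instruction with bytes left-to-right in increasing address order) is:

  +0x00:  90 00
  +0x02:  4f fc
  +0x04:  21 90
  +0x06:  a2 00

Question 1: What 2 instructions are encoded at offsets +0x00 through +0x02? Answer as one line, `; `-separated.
noop; b #-4

@+00  big-endian(90 00) = 0x9000
  top 4b → 0x9 → noop [N]
@+02  big-endian(4f fc) = 0x4ffc
  top 4b → 0x4 → b [J]
  [11:0] imm=4092 (s12→-4) = #-4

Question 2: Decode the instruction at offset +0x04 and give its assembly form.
[04] 21 90 → 0x2190
  top 4b → 0x2 → cpi [RI]
  [11:9] rd=0 = x0
  [8:0] imm=400 = #400

cpi x0, #400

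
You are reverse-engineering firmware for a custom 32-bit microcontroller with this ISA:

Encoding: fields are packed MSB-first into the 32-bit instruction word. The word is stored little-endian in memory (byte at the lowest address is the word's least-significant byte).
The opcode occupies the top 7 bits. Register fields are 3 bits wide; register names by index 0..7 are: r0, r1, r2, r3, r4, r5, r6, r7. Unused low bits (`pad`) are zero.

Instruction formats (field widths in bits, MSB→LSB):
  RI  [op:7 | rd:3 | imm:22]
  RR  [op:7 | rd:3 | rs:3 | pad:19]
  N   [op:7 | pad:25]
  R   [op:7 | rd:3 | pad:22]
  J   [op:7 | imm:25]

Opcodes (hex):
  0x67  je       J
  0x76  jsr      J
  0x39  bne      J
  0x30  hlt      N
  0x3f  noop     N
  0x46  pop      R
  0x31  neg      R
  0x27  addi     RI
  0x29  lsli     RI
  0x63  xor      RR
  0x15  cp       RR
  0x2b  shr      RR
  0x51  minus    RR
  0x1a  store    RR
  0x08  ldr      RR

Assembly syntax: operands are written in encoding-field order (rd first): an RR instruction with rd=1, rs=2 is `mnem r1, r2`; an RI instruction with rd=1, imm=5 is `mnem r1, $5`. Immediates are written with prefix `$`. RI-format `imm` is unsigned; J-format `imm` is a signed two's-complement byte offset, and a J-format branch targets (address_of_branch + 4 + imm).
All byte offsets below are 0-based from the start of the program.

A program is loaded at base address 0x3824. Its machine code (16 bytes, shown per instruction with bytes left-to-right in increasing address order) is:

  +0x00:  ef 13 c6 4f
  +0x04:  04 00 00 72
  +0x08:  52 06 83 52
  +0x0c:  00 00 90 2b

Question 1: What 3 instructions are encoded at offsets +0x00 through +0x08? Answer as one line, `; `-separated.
addi r7, $398319; bne $4; lsli r2, $198226

@+00  little-endian(ef 13 c6 4f) = 0x4fc613ef
  opcode bits[31:25]=0x27: addi/RI
  [24:22] rd=7 = r7
  [21:0] imm=398319 = $398319
@+04  little-endian(04 00 00 72) = 0x72000004
  opcode bits[31:25]=0x39: bne/J
  [24:0] imm=4 = $4
@+08  little-endian(52 06 83 52) = 0x52830652
  opcode bits[31:25]=0x29: lsli/RI
  [24:22] rd=2 = r2
  [21:0] imm=198226 = $198226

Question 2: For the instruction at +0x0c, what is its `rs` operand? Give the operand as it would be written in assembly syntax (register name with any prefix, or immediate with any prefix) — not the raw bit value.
r2

+0x0c: 00 00 90 2b ⇒ word 0x2b900000 (little)
  opcode bits[31:25]=0x15: cp/RR
  [24:22] rd=6 = r6
  [21:19] rs=2 = r2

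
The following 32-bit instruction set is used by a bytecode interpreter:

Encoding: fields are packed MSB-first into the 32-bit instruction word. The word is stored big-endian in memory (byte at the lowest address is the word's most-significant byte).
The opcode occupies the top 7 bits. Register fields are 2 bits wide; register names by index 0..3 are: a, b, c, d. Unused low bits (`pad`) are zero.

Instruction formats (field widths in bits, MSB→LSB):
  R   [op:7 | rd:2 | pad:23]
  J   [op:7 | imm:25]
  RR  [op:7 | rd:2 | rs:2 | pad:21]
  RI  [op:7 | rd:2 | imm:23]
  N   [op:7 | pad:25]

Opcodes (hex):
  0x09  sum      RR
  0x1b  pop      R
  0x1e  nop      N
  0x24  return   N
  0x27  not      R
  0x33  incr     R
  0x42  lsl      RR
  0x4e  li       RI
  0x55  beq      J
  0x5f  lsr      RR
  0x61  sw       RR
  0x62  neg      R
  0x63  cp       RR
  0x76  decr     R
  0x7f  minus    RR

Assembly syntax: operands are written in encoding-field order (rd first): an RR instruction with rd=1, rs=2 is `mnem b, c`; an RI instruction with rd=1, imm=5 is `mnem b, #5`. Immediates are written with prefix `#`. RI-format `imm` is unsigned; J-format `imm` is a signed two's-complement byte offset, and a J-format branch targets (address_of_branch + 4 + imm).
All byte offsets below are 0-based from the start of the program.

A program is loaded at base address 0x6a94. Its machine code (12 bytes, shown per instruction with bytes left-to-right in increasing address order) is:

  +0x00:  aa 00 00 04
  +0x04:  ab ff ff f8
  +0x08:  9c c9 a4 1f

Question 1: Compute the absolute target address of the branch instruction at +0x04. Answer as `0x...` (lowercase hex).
0x6a94

[04] ab ff ff f8 → 0xabfffff8
  op=0xabfffff8>>25=0x55 ⇒ beq (J)
  imm@[24:0]=0x1fffff8 (s25→-8) ⇒ #-8
  target = base 0x6a94 + off 0x04 + 4 + imm -8 = 0x6a94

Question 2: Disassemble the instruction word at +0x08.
+0x08: 9c c9 a4 1f ⇒ word 0x9cc9a41f (big)
  opcode bits[31:25]=0x4e: li/RI
  [24:23] rd=1 = b
  [22:0] imm=4826143 = #4826143

li b, #4826143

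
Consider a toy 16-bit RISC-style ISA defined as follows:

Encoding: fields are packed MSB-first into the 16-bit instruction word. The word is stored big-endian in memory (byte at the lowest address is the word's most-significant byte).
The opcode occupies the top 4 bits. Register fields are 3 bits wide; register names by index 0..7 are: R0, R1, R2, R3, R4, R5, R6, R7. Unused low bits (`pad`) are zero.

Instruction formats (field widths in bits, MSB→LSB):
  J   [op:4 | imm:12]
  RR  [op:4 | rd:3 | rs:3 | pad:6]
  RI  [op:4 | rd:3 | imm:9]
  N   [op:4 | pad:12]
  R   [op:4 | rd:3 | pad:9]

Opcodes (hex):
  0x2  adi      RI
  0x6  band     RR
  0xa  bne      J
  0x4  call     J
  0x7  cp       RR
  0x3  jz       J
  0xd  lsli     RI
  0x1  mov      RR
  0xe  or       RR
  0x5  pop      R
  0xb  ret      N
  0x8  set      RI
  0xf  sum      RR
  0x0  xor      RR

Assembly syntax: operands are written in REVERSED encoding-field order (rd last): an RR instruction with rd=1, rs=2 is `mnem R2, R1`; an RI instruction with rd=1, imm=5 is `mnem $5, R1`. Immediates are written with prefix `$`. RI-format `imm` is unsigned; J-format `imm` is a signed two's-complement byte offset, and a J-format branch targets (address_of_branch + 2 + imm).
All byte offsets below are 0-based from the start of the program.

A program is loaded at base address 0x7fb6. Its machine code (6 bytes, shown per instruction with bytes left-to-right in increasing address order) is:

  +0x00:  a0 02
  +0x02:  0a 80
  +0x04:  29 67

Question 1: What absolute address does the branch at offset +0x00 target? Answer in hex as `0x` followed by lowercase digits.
0x7fba

off 0x00: read a0 02 as big → 0xa002
  op=0xa002>>12=0xa ⇒ bne (J)
  imm@[11:0]=0x2 ⇒ $2
  target = base 0x7fb6 + off 0x00 + 2 + imm 2 = 0x7fba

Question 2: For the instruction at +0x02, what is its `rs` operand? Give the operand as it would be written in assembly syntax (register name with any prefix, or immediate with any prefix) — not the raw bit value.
@+02  big-endian(0a 80) = 0x0a80
  opcode bits[15:12]=0x0: xor/RR
  rd@[11:9]=0x5 ⇒ R5
  rs@[8:6]=0x2 ⇒ R2

R2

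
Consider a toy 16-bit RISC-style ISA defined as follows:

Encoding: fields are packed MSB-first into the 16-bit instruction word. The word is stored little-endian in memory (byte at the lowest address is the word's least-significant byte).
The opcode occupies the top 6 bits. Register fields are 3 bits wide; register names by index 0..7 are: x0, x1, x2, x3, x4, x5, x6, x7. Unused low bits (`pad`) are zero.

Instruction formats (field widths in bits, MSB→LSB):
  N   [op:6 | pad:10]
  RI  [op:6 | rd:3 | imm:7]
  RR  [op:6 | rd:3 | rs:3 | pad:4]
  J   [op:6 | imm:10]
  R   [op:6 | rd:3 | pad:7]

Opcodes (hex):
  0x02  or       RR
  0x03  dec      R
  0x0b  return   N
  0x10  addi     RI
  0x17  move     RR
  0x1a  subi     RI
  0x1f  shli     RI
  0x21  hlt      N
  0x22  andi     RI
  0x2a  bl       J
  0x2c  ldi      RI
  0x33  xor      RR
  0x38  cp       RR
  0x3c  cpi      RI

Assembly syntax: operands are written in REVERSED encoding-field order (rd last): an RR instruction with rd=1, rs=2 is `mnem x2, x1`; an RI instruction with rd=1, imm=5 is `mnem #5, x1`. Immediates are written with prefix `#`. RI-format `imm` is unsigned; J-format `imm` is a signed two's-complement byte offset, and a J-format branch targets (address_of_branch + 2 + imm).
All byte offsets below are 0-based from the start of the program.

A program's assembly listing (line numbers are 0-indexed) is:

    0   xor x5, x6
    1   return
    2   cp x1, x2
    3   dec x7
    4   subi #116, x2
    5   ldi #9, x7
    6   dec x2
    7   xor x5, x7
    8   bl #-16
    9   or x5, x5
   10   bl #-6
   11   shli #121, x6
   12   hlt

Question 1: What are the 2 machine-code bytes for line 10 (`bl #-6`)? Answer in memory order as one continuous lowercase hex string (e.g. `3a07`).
faab

L10: bl op=0x2a:6|imm=-6:10 ⇒ 0xabfa ⇒ little fa ab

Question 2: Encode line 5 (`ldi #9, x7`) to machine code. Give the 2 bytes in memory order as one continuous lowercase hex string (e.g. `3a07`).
89b3

5. ldi fields op=0x2c:6|rd=7:3|imm=9:7 → word b389h → 89 b3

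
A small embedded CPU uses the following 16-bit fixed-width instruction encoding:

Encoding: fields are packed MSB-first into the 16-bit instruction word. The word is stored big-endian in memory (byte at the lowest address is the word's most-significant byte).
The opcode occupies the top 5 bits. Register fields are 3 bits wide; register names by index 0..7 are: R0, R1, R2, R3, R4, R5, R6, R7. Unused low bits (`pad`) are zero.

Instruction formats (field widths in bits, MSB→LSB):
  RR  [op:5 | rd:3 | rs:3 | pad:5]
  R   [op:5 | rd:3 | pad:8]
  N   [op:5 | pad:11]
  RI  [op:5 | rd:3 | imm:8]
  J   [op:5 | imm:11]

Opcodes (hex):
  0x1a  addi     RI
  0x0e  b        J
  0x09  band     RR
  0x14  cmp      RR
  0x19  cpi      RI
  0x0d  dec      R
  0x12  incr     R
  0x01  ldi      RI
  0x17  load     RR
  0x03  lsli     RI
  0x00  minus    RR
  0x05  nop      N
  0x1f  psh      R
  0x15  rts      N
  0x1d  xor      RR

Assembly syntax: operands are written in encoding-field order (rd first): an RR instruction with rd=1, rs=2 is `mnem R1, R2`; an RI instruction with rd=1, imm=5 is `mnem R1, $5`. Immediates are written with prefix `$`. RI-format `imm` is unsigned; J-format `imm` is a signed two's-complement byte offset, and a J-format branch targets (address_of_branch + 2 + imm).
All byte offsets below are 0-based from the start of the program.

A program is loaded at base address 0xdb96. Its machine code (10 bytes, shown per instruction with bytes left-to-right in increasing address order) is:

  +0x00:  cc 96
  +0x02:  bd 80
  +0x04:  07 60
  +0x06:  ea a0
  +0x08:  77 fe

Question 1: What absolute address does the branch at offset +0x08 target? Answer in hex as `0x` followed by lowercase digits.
0xdb9e

@+08  big-endian(77 fe) = 0x77fe
  op=0x77fe>>11=0xe ⇒ b (J)
  imm: (w>>0)&0x7ff=0x7fe (s11→-2) → $-2
  target = base 0xdb96 + off 0x08 + 2 + imm -2 = 0xdb9e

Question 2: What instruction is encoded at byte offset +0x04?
minus R7, R3

[04] 07 60 → 0x0760
  top 5b → 0x0 → minus [RR]
  rd: (w>>8)&0x7=0x7 → R7
  rs: (w>>5)&0x7=0x3 → R3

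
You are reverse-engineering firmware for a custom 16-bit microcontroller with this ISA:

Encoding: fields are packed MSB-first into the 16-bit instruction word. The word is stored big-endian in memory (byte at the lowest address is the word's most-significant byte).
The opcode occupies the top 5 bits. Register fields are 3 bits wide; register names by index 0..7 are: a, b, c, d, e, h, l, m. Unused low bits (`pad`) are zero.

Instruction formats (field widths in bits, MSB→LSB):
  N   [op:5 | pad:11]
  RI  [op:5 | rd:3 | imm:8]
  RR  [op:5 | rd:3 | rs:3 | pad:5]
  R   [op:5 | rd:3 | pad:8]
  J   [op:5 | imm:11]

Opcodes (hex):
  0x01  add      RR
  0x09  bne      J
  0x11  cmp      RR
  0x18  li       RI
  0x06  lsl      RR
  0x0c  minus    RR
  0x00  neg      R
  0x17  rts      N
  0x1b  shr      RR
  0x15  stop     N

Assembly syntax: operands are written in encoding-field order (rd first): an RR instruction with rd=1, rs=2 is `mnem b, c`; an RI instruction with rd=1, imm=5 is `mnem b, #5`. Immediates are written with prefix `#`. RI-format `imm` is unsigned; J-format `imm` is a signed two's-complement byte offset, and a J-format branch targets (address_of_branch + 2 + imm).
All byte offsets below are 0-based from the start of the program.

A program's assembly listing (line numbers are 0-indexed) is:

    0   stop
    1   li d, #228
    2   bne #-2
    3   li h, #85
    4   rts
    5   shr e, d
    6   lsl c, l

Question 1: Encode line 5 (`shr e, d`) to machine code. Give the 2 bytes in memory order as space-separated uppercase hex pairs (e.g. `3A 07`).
DC 60

line 5 (shr): pack op=0x1b:5|rd=4:3|rs=3:3|pad=0:5 = 0xdc60; big→ dc 60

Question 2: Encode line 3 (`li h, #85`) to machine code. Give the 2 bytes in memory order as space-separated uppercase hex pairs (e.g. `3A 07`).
line 3 (li): pack op=0x18:5|rd=5:3|imm=85:8 = 0xc555; big→ c5 55

C5 55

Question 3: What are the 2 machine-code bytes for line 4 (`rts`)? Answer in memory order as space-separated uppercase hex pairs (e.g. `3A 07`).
B8 00

line 4 (rts): pack op=0x17:5|pad=0:11 = 0xb800; big→ b8 00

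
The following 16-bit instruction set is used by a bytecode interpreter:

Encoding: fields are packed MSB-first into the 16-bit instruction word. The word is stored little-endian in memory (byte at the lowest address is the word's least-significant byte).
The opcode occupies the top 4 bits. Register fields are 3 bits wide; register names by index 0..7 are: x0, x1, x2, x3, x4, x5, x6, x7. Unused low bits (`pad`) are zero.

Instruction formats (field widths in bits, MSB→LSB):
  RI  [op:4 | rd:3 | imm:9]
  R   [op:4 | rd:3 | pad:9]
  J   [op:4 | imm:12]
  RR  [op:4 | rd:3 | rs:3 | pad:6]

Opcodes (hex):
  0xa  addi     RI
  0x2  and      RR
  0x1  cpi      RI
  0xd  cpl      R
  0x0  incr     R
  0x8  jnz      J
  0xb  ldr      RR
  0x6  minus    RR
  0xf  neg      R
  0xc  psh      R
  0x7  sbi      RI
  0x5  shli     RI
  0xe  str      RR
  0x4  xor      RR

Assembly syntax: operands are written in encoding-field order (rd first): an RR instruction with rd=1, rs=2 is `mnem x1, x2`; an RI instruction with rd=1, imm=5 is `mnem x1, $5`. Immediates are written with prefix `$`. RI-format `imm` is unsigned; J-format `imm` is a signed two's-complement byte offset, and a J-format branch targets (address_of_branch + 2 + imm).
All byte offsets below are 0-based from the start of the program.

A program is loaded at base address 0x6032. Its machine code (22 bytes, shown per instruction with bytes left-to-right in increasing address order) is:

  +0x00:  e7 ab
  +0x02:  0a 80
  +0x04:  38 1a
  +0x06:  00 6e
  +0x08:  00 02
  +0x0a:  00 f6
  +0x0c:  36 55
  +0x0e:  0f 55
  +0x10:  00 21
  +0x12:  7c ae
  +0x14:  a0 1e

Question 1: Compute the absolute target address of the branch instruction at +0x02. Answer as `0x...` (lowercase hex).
@+02  little-endian(0a 80) = 0x800a
  op=0x800a>>12=0x8 ⇒ jnz (J)
  [11:0] imm=10 = $10
  target = base 0x6032 + off 0x02 + 2 + imm 10 = 0x6040

0x6040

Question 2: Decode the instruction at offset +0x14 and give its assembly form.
cpi x7, $160

[14] a0 1e → 0x1ea0
  opcode bits[15:12]=0x1: cpi/RI
  rd: (w>>9)&0x7=0x7 → x7
  imm: (w>>0)&0x1ff=0xa0 → $160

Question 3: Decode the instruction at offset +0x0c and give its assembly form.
+0x0c: 36 55 ⇒ word 0x5536 (little)
  opcode bits[15:12]=0x5: shli/RI
  rd@[11:9]=0x2 ⇒ x2
  imm@[8:0]=0x136 ⇒ $310

shli x2, $310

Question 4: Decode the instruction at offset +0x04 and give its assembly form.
cpi x5, $56

+0x04: 38 1a ⇒ word 0x1a38 (little)
  top 4b → 0x1 → cpi [RI]
  rd@[11:9]=0x5 ⇒ x5
  imm@[8:0]=0x38 ⇒ $56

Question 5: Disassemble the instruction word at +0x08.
+0x08: 00 02 ⇒ word 0x0200 (little)
  top 4b → 0x0 → incr [R]
  [11:9] rd=1 = x1

incr x1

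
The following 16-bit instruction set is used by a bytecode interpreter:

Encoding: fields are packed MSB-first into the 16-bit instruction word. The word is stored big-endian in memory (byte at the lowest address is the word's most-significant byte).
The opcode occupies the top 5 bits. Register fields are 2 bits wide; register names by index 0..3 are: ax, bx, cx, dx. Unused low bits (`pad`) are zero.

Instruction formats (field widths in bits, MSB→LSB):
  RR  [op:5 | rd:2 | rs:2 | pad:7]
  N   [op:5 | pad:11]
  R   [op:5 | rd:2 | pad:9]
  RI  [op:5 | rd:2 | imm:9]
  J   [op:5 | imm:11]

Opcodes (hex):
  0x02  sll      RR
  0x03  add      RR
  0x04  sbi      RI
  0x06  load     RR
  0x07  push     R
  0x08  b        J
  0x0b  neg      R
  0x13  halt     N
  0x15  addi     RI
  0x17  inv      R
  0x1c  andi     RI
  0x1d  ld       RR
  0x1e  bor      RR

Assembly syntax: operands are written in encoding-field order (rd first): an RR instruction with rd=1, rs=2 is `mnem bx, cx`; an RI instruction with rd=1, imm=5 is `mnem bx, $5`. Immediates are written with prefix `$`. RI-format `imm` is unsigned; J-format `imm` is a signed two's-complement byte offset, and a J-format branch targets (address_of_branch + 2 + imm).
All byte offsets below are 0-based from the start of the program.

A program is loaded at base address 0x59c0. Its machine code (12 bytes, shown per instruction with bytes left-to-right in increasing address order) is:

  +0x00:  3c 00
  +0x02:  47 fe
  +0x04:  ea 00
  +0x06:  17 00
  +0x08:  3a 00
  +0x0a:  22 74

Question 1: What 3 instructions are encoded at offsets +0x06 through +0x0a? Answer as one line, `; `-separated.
@+06  big-endian(17 00) = 0x1700
  opcode bits[15:11]=0x2: sll/RR
  rd@[10:9]=0x3 ⇒ dx
  rs@[8:7]=0x2 ⇒ cx
@+08  big-endian(3a 00) = 0x3a00
  opcode bits[15:11]=0x7: push/R
  rd@[10:9]=0x1 ⇒ bx
@+0a  big-endian(22 74) = 0x2274
  opcode bits[15:11]=0x4: sbi/RI
  rd@[10:9]=0x1 ⇒ bx
  imm@[8:0]=0x74 ⇒ $116

sll dx, cx; push bx; sbi bx, $116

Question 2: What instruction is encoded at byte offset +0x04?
[04] ea 00 → 0xea00
  top 5b → 0x1d → ld [RR]
  rd@[10:9]=0x1 ⇒ bx
  rs@[8:7]=0x0 ⇒ ax

ld bx, ax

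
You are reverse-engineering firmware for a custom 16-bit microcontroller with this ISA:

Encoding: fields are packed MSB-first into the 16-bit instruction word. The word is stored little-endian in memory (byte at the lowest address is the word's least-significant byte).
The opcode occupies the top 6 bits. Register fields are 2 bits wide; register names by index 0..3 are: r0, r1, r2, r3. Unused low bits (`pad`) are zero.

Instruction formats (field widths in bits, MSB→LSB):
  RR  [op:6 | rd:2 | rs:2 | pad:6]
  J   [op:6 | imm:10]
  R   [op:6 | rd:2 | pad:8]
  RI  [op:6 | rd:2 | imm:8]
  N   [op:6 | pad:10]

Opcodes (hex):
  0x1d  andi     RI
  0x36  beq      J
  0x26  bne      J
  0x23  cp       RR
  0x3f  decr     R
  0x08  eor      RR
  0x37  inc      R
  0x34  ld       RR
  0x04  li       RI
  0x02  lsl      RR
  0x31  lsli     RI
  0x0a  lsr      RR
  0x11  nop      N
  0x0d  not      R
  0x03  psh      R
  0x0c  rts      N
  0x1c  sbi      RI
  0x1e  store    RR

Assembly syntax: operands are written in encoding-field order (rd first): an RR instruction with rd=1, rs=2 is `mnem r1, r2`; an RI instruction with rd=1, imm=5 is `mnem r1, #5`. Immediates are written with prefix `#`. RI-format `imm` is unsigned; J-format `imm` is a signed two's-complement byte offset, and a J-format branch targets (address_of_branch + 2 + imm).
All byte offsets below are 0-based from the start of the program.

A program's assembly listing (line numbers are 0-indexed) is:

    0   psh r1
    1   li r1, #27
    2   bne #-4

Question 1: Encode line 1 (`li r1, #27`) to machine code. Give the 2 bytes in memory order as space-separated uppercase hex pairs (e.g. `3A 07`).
1B 11

L1: li op=0x4:6|rd=1:2|imm=27:8 ⇒ 0x111b ⇒ little 1b 11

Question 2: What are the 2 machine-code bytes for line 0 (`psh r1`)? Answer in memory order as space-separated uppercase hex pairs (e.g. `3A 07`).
L0: psh op=0x3:6|rd=1:2|pad=0:8 ⇒ 0x0d00 ⇒ little 00 0d

00 0D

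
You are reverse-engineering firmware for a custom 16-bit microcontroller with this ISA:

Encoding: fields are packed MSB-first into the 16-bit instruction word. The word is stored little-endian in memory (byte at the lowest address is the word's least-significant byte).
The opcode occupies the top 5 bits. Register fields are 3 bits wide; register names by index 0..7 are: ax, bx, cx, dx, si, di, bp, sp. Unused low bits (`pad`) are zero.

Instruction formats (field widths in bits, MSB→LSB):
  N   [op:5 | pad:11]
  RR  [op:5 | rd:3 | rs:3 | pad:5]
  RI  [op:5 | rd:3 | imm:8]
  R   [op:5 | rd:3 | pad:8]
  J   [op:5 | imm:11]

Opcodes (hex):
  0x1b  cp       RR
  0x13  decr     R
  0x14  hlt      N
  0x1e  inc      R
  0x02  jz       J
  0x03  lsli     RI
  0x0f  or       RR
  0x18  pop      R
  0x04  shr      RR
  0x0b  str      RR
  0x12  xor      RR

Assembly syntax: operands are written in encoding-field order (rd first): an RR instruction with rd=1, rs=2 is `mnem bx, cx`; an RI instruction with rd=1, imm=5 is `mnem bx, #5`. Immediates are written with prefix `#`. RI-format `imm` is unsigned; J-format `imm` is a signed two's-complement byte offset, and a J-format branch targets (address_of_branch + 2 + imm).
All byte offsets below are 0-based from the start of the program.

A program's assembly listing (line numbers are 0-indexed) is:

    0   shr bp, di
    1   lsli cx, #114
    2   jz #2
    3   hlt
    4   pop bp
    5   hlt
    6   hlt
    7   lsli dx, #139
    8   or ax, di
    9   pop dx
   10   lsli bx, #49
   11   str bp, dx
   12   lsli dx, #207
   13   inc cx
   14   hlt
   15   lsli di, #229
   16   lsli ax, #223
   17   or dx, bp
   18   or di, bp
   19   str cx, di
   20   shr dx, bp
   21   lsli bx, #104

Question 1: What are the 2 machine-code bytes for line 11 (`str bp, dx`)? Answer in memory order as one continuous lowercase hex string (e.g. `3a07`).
11. str fields op=0xb:5|rd=6:3|rs=3:3|pad=0:5 → word 5e60h → 60 5e

605e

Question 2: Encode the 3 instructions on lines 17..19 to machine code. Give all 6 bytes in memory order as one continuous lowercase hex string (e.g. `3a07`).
c07bc07da05a

17. or fields op=0xf:5|rd=3:3|rs=6:3|pad=0:5 → word 7bc0h → c0 7b
18. or fields op=0xf:5|rd=5:3|rs=6:3|pad=0:5 → word 7dc0h → c0 7d
19. str fields op=0xb:5|rd=2:3|rs=5:3|pad=0:5 → word 5aa0h → a0 5a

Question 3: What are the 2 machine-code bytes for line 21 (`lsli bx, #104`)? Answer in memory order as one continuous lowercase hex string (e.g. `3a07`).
L21: lsli op=0x3:5|rd=1:3|imm=104:8 ⇒ 0x1968 ⇒ little 68 19

6819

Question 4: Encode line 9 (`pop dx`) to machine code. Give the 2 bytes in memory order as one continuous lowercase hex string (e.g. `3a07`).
00c3

9. pop fields op=0x18:5|rd=3:3|pad=0:8 → word c300h → 00 c3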